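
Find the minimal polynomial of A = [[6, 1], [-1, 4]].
The characteristic polynomial factors as (x - 5)^2. The minimal polynomial is ∏(x - λ)^{k_λ} where k_λ is the size of the largest Jordan block at λ.

For λ = 5: rank(A - 5I) = 1, and the largest Jordan block has size 2 (the smallest k with rank((A - 5I)^k) = rank((A - 5I)^(k+1))).

So m_A(x) = (x - 5)^2.

m_A(x) = (x - 5)^2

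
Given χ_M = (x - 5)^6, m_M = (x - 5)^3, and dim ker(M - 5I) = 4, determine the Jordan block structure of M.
λ = 5: algebraic multiplicity 6 (exponent in χ_M), largest block size 3 (exponent in m_M), 4 blocks (geometric multiplicity). These force block sizes [3, 1, 1, 1].

Jordan blocks: (5, 3), (5, 1), (5, 1), (5, 1)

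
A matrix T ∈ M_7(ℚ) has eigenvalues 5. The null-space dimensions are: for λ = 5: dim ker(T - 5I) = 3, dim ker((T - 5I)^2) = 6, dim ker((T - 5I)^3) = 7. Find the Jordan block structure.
λ = 5: successive nullity increments [3, 3, 1] count blocks of size ≥ k; block sizes are [3, 2, 2].

Jordan blocks: (5, 3), (5, 2), (5, 2)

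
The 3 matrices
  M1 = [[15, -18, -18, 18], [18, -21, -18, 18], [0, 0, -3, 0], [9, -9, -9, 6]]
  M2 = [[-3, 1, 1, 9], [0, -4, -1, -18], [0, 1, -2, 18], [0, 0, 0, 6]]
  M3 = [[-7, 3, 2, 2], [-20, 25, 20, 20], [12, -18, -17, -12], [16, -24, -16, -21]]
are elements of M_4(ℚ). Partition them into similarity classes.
Characteristic polynomials: χ_{M1} = (x - 6)(x + 3)^3, χ_{M2} = (x - 6)(x + 3)^3, χ_{M3} = (x + 5)^4.

{M1}: invariant factors x + 3, x + 3, (x - 6)(x + 3).

{M2}: invariant factors x + 3, (x - 6)(x + 3)^2.

{M3}: invariant factors x + 5, x + 5, (x + 5)^2.

Matrices are similar if and only if their invariant-factor lists agree; the partition into similarity classes is {M1}, {M2}, {M3}.

3 classes: {M1}, {M2}, {M3}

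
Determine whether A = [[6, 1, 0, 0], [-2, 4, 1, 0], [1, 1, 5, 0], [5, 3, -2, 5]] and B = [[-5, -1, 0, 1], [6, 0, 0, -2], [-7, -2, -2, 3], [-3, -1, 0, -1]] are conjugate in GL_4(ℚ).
trace(A) = 20 but trace(B) = -8. The trace is a similarity invariant, so A and B are not similar.

No.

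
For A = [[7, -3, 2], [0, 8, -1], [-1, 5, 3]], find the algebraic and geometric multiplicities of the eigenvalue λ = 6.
The characteristic polynomial is (x - 6)^3, so the factor x - 6 appears with exponent 3: the algebraic multiplicity is 3.

rank(A - 6I) = 2, so the eigenspace has dimension 3 - 2 = 1: the geometric multiplicity is 1.

Since 1 < 3, A is not diagonalizable.

algebraic multiplicity 3, geometric multiplicity 1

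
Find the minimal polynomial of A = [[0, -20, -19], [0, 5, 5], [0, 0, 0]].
The characteristic polynomial factors as x^2(x - 5). The minimal polynomial is ∏(x - λ)^{k_λ} where k_λ is the size of the largest Jordan block at λ.

For λ = 0: rank(A) = 2, and the largest Jordan block has size 2 (the smallest k with rank(A^k) = rank(A^(k+1))).
For λ = 5: rank(A - 5I) = 2, and the largest Jordan block has size 1 (the smallest k with rank((A - 5I)^k) = rank((A - 5I)^(k+1))).

So m_A(x) = x^2(x - 5).

m_A(x) = x^2(x - 5)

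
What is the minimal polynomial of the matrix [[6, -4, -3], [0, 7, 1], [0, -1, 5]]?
m_A(x) = (x - 6)^3

The characteristic polynomial factors as (x - 6)^3. The minimal polynomial is ∏(x - λ)^{k_λ} where k_λ is the size of the largest Jordan block at λ.

For λ = 6: rank(A - 6I) = 2, and the largest Jordan block has size 3 (the smallest k with rank((A - 6I)^k) = rank((A - 6I)^(k+1))).

So m_A(x) = (x - 6)^3.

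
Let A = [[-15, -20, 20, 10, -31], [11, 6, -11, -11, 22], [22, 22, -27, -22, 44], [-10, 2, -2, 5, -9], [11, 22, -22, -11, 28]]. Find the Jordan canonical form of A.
J = [[-5, 1, 0, 0, 0], [0, -5, 0, 0, 0], [0, 0, -5, 0, 0], [0, 0, 0, 6, 0], [0, 0, 0, 0, 6]]

The characteristic polynomial is det(xI - A) = (x - 6)^2(x + 5)^3, so the eigenvalues are -5 (algebraic multiplicity 3), 6 (algebraic multiplicity 2).

For λ = -5: rank(A + 5I) = 3, rank((A + 5I)^2) = 2. The eigenspace has dimension 5 - 3 = 2, so there are 2 Jordan blocks; the rank sequence gives block sizes [2, 1].

For λ = 6: rank(A - 6I) = 3. The eigenspace has dimension 5 - 3 = 2, so there are 2 Jordan blocks; the rank sequence gives block sizes [1, 1].

Assembling the blocks gives the Jordan form J above.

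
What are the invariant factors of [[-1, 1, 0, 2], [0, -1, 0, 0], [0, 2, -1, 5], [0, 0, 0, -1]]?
(x + 1)^2, (x + 1)^2

The Jordan structure of A has elementary divisors (x + 1)^2, (x + 1)^2. Arranging the block sizes at each eigenvalue in decreasing order and taking row products gives the invariant factors.

Invariant factors (smallest first, each dividing the next): (x + 1)^2, (x + 1)^2.

Check: the last factor (x + 1)^2 is the minimal polynomial, and the product (x + 1)^4 is the characteristic polynomial.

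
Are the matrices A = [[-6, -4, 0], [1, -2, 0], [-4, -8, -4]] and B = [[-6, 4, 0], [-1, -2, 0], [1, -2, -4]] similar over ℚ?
Two matrices over a field are similar if and only if they have the same invariant factors.

Both A and B have characteristic polynomial (x + 4)^3 and minimal polynomial (x + 4)^2. Computing further, both have invariant factors x + 4, (x + 4)^2. Hence A and B are similar.

Yes.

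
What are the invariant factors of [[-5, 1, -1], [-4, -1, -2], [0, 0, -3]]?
x + 3, (x + 3)^2

The Jordan structure of A has elementary divisors (x + 3)^2, (x + 3). Arranging the block sizes at each eigenvalue in decreasing order and taking row products gives the invariant factors.

Invariant factors (smallest first, each dividing the next): x + 3, (x + 3)^2.

Check: the last factor (x + 3)^2 is the minimal polynomial, and the product (x + 3)^3 is the characteristic polynomial.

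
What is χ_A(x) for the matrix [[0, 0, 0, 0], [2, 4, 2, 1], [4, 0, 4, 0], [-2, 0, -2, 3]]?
χ_A(x) = x(x - 4)^2(x - 3)

xI - A = [[x, 0, 0, 0], [-2, x - 4, -2, -1], [-4, 0, x - 4, 0], [2, 0, 2, x - 3]].

Expanding det(xI - A) along the first row:
det(xI - A) = + (x)·det([[x - 4, -2, -1], [0, x - 4, 0], [0, 2, x - 3]]) - (0)·det([[-2, -2, -1], [-4, x - 4, 0], [2, 2, x - 3]]) + (0)·det([[-2, x - 4, -1], [-4, 0, 0], [2, 0, x - 3]]) - (0)·det([[-2, x - 4, -2], [-4, 0, x - 4], [2, 0, 2]]).

Evaluating gives χ_A(x) = x^4 - 11x^3 + 40x^2 - 48x = x(x - 4)^2(x - 3).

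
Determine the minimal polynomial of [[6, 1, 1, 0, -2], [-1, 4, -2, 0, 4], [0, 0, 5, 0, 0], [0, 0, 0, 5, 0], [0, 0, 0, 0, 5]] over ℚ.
m_A(x) = (x - 5)^3

The characteristic polynomial factors as (x - 5)^5. The minimal polynomial is ∏(x - λ)^{k_λ} where k_λ is the size of the largest Jordan block at λ.

For λ = 5: rank(A - 5I) = 2, and the largest Jordan block has size 3 (the smallest k with rank((A - 5I)^k) = rank((A - 5I)^(k+1))).

So m_A(x) = (x - 5)^3.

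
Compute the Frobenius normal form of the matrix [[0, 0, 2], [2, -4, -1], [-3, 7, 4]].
R = [[0, 0, 4], [1, 0, 3], [0, 1, 0]]

The invariant factors of A (the non-unit diagonal entries of the Smith normal form of xI - A over ℚ[x]) are x^3 - 3x - 4, each dividing the next. The characteristic polynomial is their product, x^3 - 3x - 4.

The rational canonical form is the block-diagonal matrix of companion matrices C(f_i):
R = [[0, 0, 4], [1, 0, 3], [0, 1, 0]].

Note the characteristic polynomial does not split into linear factors over ℚ, so A has no Jordan form over ℚ; the rational canonical form exists over any field.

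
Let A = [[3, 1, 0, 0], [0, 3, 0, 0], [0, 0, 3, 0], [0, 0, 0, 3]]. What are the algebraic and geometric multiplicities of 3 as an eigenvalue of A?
algebraic multiplicity 4, geometric multiplicity 3

The characteristic polynomial is (x - 3)^4, so the factor x - 3 appears with exponent 4: the algebraic multiplicity is 4.

rank(A - 3I) = 1, so the eigenspace has dimension 4 - 1 = 3: the geometric multiplicity is 3.

Since 3 < 4, A is not diagonalizable.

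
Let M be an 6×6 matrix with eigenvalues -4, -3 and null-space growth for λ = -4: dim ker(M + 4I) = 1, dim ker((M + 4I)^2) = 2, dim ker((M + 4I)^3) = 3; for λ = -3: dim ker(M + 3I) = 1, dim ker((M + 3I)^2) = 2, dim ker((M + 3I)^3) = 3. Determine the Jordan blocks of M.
Jordan blocks: (-4, 3), (-3, 3)

λ = -4: successive nullity increments [1, 1, 1] count blocks of size ≥ k; block sizes are [3].
λ = -3: successive nullity increments [1, 1, 1] count blocks of size ≥ k; block sizes are [3].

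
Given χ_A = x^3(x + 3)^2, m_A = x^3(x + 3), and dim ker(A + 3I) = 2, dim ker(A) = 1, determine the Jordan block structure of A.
Jordan blocks: (-3, 1), (-3, 1), (0, 3)

λ = -3: algebraic multiplicity 2 (exponent in χ_A), largest block size 1 (exponent in m_A), 2 blocks (geometric multiplicity). These force block sizes [1, 1].
λ = 0: algebraic multiplicity 3 (exponent in χ_A), largest block size 3 (exponent in m_A), 1 block (geometric multiplicity). This forces block sizes [3].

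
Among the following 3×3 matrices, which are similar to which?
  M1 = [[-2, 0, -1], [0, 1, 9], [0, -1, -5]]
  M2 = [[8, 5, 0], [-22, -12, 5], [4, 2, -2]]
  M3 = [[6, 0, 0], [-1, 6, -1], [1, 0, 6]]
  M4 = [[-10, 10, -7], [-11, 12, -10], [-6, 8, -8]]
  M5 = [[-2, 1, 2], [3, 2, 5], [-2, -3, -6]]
Characteristic polynomials: χ_{M1} = (x + 2)^3, χ_{M2} = (x + 2)^3, χ_{M3} = (x - 6)^3, χ_{M4} = (x + 2)^3, χ_{M5} = (x + 2)^3.

{M1, M2, M4, M5}: invariant factors (x + 2)^3.

{M3}: invariant factors (x - 6)^3.

Matrices are similar if and only if their invariant-factor lists agree; the partition into similarity classes is {M1, M2, M4, M5}, {M3}.

2 classes: {M1, M2, M4, M5}, {M3}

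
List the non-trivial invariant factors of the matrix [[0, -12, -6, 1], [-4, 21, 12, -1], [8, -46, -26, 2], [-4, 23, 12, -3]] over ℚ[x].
x + 2, (x + 2)^3

The Jordan structure of A has elementary divisors (x + 2)^3, (x + 2). Arranging the block sizes at each eigenvalue in decreasing order and taking row products gives the invariant factors.

Invariant factors (smallest first, each dividing the next): x + 2, (x + 2)^3.

Check: the last factor (x + 2)^3 is the minimal polynomial, and the product (x + 2)^4 is the characteristic polynomial.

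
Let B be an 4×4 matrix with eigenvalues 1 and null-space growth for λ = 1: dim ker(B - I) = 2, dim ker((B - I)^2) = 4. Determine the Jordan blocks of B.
λ = 1: successive nullity increments [2, 2] count blocks of size ≥ k; block sizes are [2, 2].

Jordan blocks: (1, 2), (1, 2)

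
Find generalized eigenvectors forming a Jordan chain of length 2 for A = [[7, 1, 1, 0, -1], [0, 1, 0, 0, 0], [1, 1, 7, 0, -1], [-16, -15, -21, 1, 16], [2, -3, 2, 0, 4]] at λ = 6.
v_1 = [[1, 0, 0, -3, 0]]^T, v_2 = [[1, 0, 1, -1, 2]]^T

We seek v_1 ∈ ker((A - 6I)^2) \ ker(A - 6I), then set v_{i+1} = (A - 6I) v_i.

One such chain is v_1 = [[1, 0, 0, -3, 0]]^T, v_2 = [[1, 0, 1, -1, 2]]^T. Check: (A - 6I) v_2 = [[0, 0, 0, 0, 0]]^T = 0.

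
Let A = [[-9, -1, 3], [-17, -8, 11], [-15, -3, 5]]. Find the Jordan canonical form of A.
The characteristic polynomial is det(xI - A) = (x + 4)^3, so the eigenvalues are -4 (algebraic multiplicity 3).

For λ = -4: rank(A + 4I) = 2, rank((A + 4I)^2) = 1, rank((A + 4I)^3) = 0. The eigenspace has dimension 3 - 2 = 1, so there is 1 Jordan block; the rank sequence gives block sizes [3].

Assembling the blocks gives the Jordan form J above.

J = [[-4, 1, 0], [0, -4, 1], [0, 0, -4]]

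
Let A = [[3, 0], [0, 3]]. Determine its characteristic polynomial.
χ_A(x) = (x - 3)^2

xI - A = [[x - 3, 0], [0, x - 3]].

Expanding det(xI - A) along the first row:
det(xI - A) = + (x - 3)·det([[x - 3]]) - (0)·det([[0]]).

Evaluating gives χ_A(x) = x^2 - 6x + 9 = (x - 3)^2.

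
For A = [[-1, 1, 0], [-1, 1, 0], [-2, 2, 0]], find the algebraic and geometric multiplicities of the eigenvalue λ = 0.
algebraic multiplicity 3, geometric multiplicity 2

The characteristic polynomial is x^3, so the factor x appears with exponent 3: the algebraic multiplicity is 3.

rank(A) = 1, so the eigenspace has dimension 3 - 1 = 2: the geometric multiplicity is 2.

Since 2 < 3, A is not diagonalizable.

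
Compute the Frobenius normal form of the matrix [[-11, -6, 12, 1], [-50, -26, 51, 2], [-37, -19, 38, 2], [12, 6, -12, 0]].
R = [[0, 0, 0, 6], [1, 0, 0, -13], [0, 1, 0, 7], [0, 0, 1, 1]]

The invariant factors of A (the non-unit diagonal entries of the Smith normal form of xI - A over ℚ[x]) are (x - 2)(x - 1)^2(x + 3), each dividing the next. The characteristic polynomial is their product, (x - 2)(x - 1)^2(x + 3).

The rational canonical form is the block-diagonal matrix of companion matrices C(f_i):
R = [[0, 0, 0, 6], [1, 0, 0, -13], [0, 1, 0, 7], [0, 0, 1, 1]].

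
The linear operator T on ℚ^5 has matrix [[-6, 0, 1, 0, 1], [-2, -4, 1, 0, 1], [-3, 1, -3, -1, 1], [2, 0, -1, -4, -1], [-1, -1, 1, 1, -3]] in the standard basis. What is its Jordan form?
The characteristic polynomial is det(xI - A) = (x + 4)^5, so the eigenvalues are -4 (algebraic multiplicity 5).

For λ = -4: rank(A + 4I) = 2, rank((A + 4I)^2) = 1, rank((A + 4I)^3) = 0. The eigenspace has dimension 5 - 2 = 3, so there are 3 Jordan blocks; the rank sequence gives block sizes [3, 1, 1].

Assembling the blocks gives the Jordan form J above.

J = [[-4, 1, 0, 0, 0], [0, -4, 1, 0, 0], [0, 0, -4, 0, 0], [0, 0, 0, -4, 0], [0, 0, 0, 0, -4]]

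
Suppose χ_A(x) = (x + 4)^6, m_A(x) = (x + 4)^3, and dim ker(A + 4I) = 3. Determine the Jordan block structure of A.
Jordan blocks: (-4, 3), (-4, 2), (-4, 1)

λ = -4: algebraic multiplicity 6 (exponent in χ_A), largest block size 3 (exponent in m_A), 3 blocks (geometric multiplicity). These force block sizes [3, 2, 1].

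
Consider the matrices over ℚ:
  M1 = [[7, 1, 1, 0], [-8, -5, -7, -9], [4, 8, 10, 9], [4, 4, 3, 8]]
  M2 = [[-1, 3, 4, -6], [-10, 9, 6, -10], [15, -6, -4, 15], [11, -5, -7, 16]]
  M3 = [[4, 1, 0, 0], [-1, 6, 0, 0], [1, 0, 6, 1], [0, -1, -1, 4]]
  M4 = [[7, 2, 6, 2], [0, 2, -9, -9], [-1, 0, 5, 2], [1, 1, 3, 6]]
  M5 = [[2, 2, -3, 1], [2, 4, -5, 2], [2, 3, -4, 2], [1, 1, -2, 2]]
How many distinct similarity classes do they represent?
Characteristic polynomials: χ_{M1} = (x - 5)^4, χ_{M2} = (x - 5)^4, χ_{M3} = (x - 5)^4, χ_{M4} = (x - 5)^4, χ_{M5} = (x - 1)^4.

{M1, M2, M3, M4}: invariant factors (x - 5)^2, (x - 5)^2.

{M5}: invariant factors (x - 1)^2, (x - 1)^2.

Matrices are similar if and only if their invariant-factor lists agree; the partition into similarity classes is {M1, M2, M3, M4}, {M5}.

2 classes: {M1, M2, M3, M4}, {M5}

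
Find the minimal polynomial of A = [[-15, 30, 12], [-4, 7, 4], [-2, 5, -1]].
m_A(x) = (x + 3)^2

The characteristic polynomial factors as (x + 3)^3. The minimal polynomial is ∏(x - λ)^{k_λ} where k_λ is the size of the largest Jordan block at λ.

For λ = -3: rank(A + 3I) = 1, and the largest Jordan block has size 2 (the smallest k with rank((A + 3I)^k) = rank((A + 3I)^(k+1))).

So m_A(x) = (x + 3)^2.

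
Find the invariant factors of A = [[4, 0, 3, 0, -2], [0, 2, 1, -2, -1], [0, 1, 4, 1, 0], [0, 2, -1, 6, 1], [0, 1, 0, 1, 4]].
(x - 4)^2, (x - 4)^3

The Jordan structure of A has elementary divisors (x - 4)^3, (x - 4)^2. Arranging the block sizes at each eigenvalue in decreasing order and taking row products gives the invariant factors.

Invariant factors (smallest first, each dividing the next): (x - 4)^2, (x - 4)^3.

Check: the last factor (x - 4)^3 is the minimal polynomial, and the product (x - 4)^5 is the characteristic polynomial.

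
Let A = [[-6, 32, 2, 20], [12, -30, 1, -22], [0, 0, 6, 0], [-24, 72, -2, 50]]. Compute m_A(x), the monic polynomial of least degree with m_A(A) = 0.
m_A(x) = (x - 6)^2(x - 2)

The characteristic polynomial factors as (x - 6)^3(x - 2). The minimal polynomial is ∏(x - λ)^{k_λ} where k_λ is the size of the largest Jordan block at λ.

For λ = 2: rank(A - 2I) = 3, and the largest Jordan block has size 1 (the smallest k with rank((A - 2I)^k) = rank((A - 2I)^(k+1))).
For λ = 6: rank(A - 6I) = 2, and the largest Jordan block has size 2 (the smallest k with rank((A - 6I)^k) = rank((A - 6I)^(k+1))).

So m_A(x) = (x - 6)^2(x - 2).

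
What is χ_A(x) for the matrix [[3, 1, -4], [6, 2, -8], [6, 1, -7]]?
χ_A(x) = x(x - 1)(x + 3)

xI - A = [[x - 3, -1, 4], [-6, x - 2, 8], [-6, -1, x + 7]].

Expanding det(xI - A) along the first row:
det(xI - A) = + (x - 3)·det([[x - 2, 8], [-1, x + 7]]) - (-1)·det([[-6, 8], [-6, x + 7]]) + (4)·det([[-6, x - 2], [-6, -1]]).

Evaluating gives χ_A(x) = x^3 + 2x^2 - 3x = x(x - 1)(x + 3).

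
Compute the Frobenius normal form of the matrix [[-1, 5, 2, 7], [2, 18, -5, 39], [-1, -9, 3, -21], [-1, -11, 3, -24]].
The invariant factors of A (the non-unit diagonal entries of the Smith normal form of xI - A over ℚ[x]) are (x + 4)(x^3 - x - 2), each dividing the next. The characteristic polynomial is their product, (x + 4)(x^3 - x - 2).

The rational canonical form is the block-diagonal matrix of companion matrices C(f_i):
R = [[0, 0, 0, 8], [1, 0, 0, 6], [0, 1, 0, 1], [0, 0, 1, -4]].

Note the characteristic polynomial does not split into linear factors over ℚ, so A has no Jordan form over ℚ; the rational canonical form exists over any field.

R = [[0, 0, 0, 8], [1, 0, 0, 6], [0, 1, 0, 1], [0, 0, 1, -4]]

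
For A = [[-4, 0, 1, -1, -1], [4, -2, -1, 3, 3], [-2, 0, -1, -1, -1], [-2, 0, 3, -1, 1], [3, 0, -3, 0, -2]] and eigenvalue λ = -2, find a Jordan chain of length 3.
v_1 = [[0, 0, 1, 2, -2]]^T, v_2 = [[1, -1, 1, 3, -3]]^T, v_3 = [[-1, 3, -1, 1, 0]]^T

We seek v_1 ∈ ker((A + 2I)^3) \ ker((A + 2I)^2), then set v_{i+1} = (A + 2I) v_i.

One such chain is v_1 = [[0, 0, 1, 2, -2]]^T, v_2 = [[1, -1, 1, 3, -3]]^T, v_3 = [[-1, 3, -1, 1, 0]]^T. Check: (A + 2I) v_3 = [[0, 0, 0, 0, 0]]^T = 0.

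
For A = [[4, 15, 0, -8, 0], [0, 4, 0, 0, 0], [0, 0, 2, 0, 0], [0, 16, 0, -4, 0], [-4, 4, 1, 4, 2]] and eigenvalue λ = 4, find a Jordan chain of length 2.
We seek v_1 ∈ ker((A - 4I)^2) \ ker(A - 4I), then set v_{i+1} = (A - 4I) v_i.

One such chain is v_1 = [[2, 1, 0, 2, 1]]^T, v_2 = [[-1, 0, 0, 0, 2]]^T. Check: (A - 4I) v_2 = [[0, 0, 0, 0, 0]]^T = 0.

v_1 = [[2, 1, 0, 2, 1]]^T, v_2 = [[-1, 0, 0, 0, 2]]^T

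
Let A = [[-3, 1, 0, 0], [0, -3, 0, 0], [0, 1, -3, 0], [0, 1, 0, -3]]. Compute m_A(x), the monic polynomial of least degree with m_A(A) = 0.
The characteristic polynomial factors as (x + 3)^4. The minimal polynomial is ∏(x - λ)^{k_λ} where k_λ is the size of the largest Jordan block at λ.

For λ = -3: rank(A + 3I) = 1, and the largest Jordan block has size 2 (the smallest k with rank((A + 3I)^k) = rank((A + 3I)^(k+1))).

So m_A(x) = (x + 3)^2.

m_A(x) = (x + 3)^2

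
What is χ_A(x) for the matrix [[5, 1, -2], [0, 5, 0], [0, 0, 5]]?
χ_A(x) = (x - 5)^3

xI - A = [[x - 5, -1, 2], [0, x - 5, 0], [0, 0, x - 5]].

Expanding det(xI - A) along the first row:
det(xI - A) = + (x - 5)·det([[x - 5, 0], [0, x - 5]]) - (-1)·det([[0, 0], [0, x - 5]]) + (2)·det([[0, x - 5], [0, 0]]).

Evaluating gives χ_A(x) = x^3 - 15x^2 + 75x - 125 = (x - 5)^3.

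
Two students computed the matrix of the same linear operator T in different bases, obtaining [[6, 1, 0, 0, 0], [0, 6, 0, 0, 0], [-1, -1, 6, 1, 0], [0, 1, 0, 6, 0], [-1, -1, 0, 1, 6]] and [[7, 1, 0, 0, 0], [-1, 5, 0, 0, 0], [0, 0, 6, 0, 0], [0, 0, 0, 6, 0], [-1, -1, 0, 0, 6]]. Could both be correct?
Both have characteristic polynomial (x - 6)^5 and minimal polynomial (x - 6)^2. But rank(A - 6I) = 2 for A while rank(B - 6I) = 1 for B, so the number of Jordan blocks at λ = 6 differs. A and B are not similar.

No.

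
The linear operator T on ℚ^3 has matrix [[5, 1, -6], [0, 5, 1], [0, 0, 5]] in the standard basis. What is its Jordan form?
The characteristic polynomial is det(xI - A) = (x - 5)^3, so the eigenvalues are 5 (algebraic multiplicity 3).

For λ = 5: rank(A - 5I) = 2, rank((A - 5I)^2) = 1, rank((A - 5I)^3) = 0. The eigenspace has dimension 3 - 2 = 1, so there is 1 Jordan block; the rank sequence gives block sizes [3].

Assembling the blocks gives the Jordan form J above.

J = [[5, 1, 0], [0, 5, 1], [0, 0, 5]]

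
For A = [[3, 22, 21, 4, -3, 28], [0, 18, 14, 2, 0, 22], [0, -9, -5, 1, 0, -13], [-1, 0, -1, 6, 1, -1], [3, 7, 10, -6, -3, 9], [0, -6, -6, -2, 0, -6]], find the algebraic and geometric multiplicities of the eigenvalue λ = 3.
algebraic multiplicity 3, geometric multiplicity 1

The characteristic polynomial is x^2(x - 4)(x - 3)^3, so the factor x - 3 appears with exponent 3: the algebraic multiplicity is 3.

rank(A - 3I) = 5, so the eigenspace has dimension 6 - 5 = 1: the geometric multiplicity is 1.

Since 1 < 3, A is not diagonalizable.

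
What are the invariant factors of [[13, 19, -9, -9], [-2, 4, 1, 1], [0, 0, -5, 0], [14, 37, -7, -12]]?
x + 5, (x - 5)^2(x + 5)

The Jordan structure of A has elementary divisors (x + 5), (x + 5), (x - 5)^2. Arranging the block sizes at each eigenvalue in decreasing order and taking row products gives the invariant factors.

Invariant factors (smallest first, each dividing the next): x + 5, (x - 5)^2(x + 5).

Check: the last factor (x - 5)^2(x + 5) is the minimal polynomial, and the product (x - 5)^2(x + 5)^2 is the characteristic polynomial.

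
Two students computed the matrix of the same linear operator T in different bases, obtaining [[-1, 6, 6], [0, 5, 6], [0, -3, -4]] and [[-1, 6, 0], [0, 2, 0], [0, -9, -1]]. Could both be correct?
Yes.

Two matrices over a field are similar if and only if they have the same invariant factors.

Both A and B have characteristic polynomial (x - 2)(x + 1)^2 and minimal polynomial (x - 2)(x + 1). Computing further, both have invariant factors x + 1, (x - 2)(x + 1). Hence A and B are similar.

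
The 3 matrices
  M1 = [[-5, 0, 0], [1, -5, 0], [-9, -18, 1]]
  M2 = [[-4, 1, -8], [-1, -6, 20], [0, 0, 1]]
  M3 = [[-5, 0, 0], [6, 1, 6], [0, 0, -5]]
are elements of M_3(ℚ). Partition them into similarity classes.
Characteristic polynomials: χ_{M1} = (x - 1)(x + 5)^2, χ_{M2} = (x - 1)(x + 5)^2, χ_{M3} = (x - 1)(x + 5)^2.

{M1, M2}: invariant factors (x - 1)(x + 5)^2.

{M3}: invariant factors x + 5, (x - 1)(x + 5).

Matrices are similar if and only if their invariant-factor lists agree; the partition into similarity classes is {M1, M2}, {M3}.

2 classes: {M1, M2}, {M3}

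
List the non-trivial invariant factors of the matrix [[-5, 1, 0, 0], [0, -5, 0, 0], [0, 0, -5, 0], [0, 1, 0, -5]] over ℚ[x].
The Jordan structure of A has elementary divisors (x + 5)^2, (x + 5), (x + 5). Arranging the block sizes at each eigenvalue in decreasing order and taking row products gives the invariant factors.

Invariant factors (smallest first, each dividing the next): x + 5, x + 5, (x + 5)^2.

Check: the last factor (x + 5)^2 is the minimal polynomial, and the product (x + 5)^4 is the characteristic polynomial.

x + 5, x + 5, (x + 5)^2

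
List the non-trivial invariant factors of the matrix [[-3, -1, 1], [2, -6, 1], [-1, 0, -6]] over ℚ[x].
The Jordan structure of A has elementary divisors (x + 5)^3. Arranging the block sizes at each eigenvalue in decreasing order and taking row products gives the invariant factors.

Invariant factors (smallest first, each dividing the next): (x + 5)^3.

Check: the last factor (x + 5)^3 is the minimal polynomial, and the product (x + 5)^3 is the characteristic polynomial.

(x + 5)^3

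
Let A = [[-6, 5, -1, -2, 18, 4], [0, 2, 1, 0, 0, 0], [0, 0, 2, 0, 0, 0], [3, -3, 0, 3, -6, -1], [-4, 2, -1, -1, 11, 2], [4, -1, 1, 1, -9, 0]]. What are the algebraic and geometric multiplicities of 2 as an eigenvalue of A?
algebraic multiplicity 6, geometric multiplicity 2

The characteristic polynomial is (x - 2)^6, so the factor x - 2 appears with exponent 6: the algebraic multiplicity is 6.

rank(A - 2I) = 4, so the eigenspace has dimension 6 - 4 = 2: the geometric multiplicity is 2.

Since 2 < 6, A is not diagonalizable.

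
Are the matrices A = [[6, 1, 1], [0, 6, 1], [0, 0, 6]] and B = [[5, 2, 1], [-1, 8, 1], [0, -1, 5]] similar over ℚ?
Yes.

Two matrices over a field are similar if and only if they have the same invariant factors.

Both A and B have characteristic polynomial (x - 6)^3 and minimal polynomial (x - 6)^3. Computing further, both have invariant factors (x - 6)^3. Hence A and B are similar.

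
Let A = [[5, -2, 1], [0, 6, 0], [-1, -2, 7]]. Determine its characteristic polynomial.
xI - A = [[x - 5, 2, -1], [0, x - 6, 0], [1, 2, x - 7]].

Expanding det(xI - A) along the first row:
det(xI - A) = + (x - 5)·det([[x - 6, 0], [2, x - 7]]) - (2)·det([[0, 0], [1, x - 7]]) + (-1)·det([[0, x - 6], [1, 2]]).

Evaluating gives χ_A(x) = x^3 - 18x^2 + 108x - 216 = (x - 6)^3.

χ_A(x) = (x - 6)^3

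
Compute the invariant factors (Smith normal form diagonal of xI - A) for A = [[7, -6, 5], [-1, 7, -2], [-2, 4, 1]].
(x - 5)^3

The Jordan structure of A has elementary divisors (x - 5)^3. Arranging the block sizes at each eigenvalue in decreasing order and taking row products gives the invariant factors.

Invariant factors (smallest first, each dividing the next): (x - 5)^3.

Check: the last factor (x - 5)^3 is the minimal polynomial, and the product (x - 5)^3 is the characteristic polynomial.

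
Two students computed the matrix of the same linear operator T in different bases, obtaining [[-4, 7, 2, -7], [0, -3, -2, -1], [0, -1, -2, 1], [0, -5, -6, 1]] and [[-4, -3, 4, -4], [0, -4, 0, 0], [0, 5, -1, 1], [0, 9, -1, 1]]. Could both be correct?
No.

Both have characteristic polynomial x^2(x + 4)^2, but the minimal polynomial of A is x^2(x + 4) while the minimal polynomial of B is x^2(x + 4)^2. The minimal polynomial is a similarity invariant, so A and B are not similar.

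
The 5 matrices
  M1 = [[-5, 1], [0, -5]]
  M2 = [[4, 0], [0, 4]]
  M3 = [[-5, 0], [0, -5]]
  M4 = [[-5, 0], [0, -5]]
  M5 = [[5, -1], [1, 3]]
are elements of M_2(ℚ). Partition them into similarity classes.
Characteristic polynomials: χ_{M1} = (x + 5)^2, χ_{M2} = (x - 4)^2, χ_{M3} = (x + 5)^2, χ_{M4} = (x + 5)^2, χ_{M5} = (x - 4)^2.

{M1}: invariant factors (x + 5)^2.

{M2}: invariant factors x - 4, x - 4.

{M3, M4}: invariant factors x + 5, x + 5.

{M5}: invariant factors (x - 4)^2.

Matrices are similar if and only if their invariant-factor lists agree; the partition into similarity classes is {M1}, {M2}, {M3, M4}, {M5}.

4 classes: {M1}, {M2}, {M3, M4}, {M5}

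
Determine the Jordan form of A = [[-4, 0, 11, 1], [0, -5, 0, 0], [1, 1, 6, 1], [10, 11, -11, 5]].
J = [[-5, 1, 0, 0], [0, -5, 0, 0], [0, 0, 6, 1], [0, 0, 0, 6]]

The characteristic polynomial is det(xI - A) = (x - 6)^2(x + 5)^2, so the eigenvalues are -5 (algebraic multiplicity 2), 6 (algebraic multiplicity 2).

For λ = -5: rank(A + 5I) = 3, rank((A + 5I)^2) = 2. The eigenspace has dimension 4 - 3 = 1, so there is 1 Jordan block; the rank sequence gives block sizes [2].

For λ = 6: rank(A - 6I) = 3, rank((A - 6I)^2) = 2. The eigenspace has dimension 4 - 3 = 1, so there is 1 Jordan block; the rank sequence gives block sizes [2].

Assembling the blocks gives the Jordan form J above.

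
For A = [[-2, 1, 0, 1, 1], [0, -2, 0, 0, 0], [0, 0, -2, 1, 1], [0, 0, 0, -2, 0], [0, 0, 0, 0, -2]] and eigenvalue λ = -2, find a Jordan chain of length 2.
v_1 = [[-2, 1, 0, 0, 0]]^T, v_2 = [[1, 0, 0, 0, 0]]^T

We seek v_1 ∈ ker((A + 2I)^2) \ ker(A + 2I), then set v_{i+1} = (A + 2I) v_i.

One such chain is v_1 = [[-2, 1, 0, 0, 0]]^T, v_2 = [[1, 0, 0, 0, 0]]^T. Check: (A + 2I) v_2 = [[0, 0, 0, 0, 0]]^T = 0.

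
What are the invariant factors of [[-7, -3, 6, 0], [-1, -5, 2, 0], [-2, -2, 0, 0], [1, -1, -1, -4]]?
(x + 4)^2, (x + 4)^2

The Jordan structure of A has elementary divisors (x + 4)^2, (x + 4)^2. Arranging the block sizes at each eigenvalue in decreasing order and taking row products gives the invariant factors.

Invariant factors (smallest first, each dividing the next): (x + 4)^2, (x + 4)^2.

Check: the last factor (x + 4)^2 is the minimal polynomial, and the product (x + 4)^4 is the characteristic polynomial.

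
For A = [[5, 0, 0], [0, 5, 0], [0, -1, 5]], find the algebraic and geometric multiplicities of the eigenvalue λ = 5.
algebraic multiplicity 3, geometric multiplicity 2

The characteristic polynomial is (x - 5)^3, so the factor x - 5 appears with exponent 3: the algebraic multiplicity is 3.

rank(A - 5I) = 1, so the eigenspace has dimension 3 - 1 = 2: the geometric multiplicity is 2.

Since 2 < 3, A is not diagonalizable.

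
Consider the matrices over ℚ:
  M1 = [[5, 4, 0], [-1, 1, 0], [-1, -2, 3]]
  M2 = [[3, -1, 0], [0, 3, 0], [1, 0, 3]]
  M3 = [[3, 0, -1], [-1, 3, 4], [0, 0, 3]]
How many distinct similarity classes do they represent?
2 classes: {M1}, {M2, M3}

Characteristic polynomials: χ_{M1} = (x - 3)^3, χ_{M2} = (x - 3)^3, χ_{M3} = (x - 3)^3.

{M1}: invariant factors x - 3, (x - 3)^2.

{M2, M3}: invariant factors (x - 3)^3.

Matrices are similar if and only if their invariant-factor lists agree; the partition into similarity classes is {M1}, {M2, M3}.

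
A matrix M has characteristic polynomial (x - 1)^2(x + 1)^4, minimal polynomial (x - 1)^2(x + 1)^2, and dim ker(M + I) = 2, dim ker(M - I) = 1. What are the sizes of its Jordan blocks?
Jordan blocks: (-1, 2), (-1, 2), (1, 2)

λ = -1: algebraic multiplicity 4 (exponent in χ_M), largest block size 2 (exponent in m_M), 2 blocks (geometric multiplicity). These force block sizes [2, 2].
λ = 1: algebraic multiplicity 2 (exponent in χ_M), largest block size 2 (exponent in m_M), 1 block (geometric multiplicity). This forces block sizes [2].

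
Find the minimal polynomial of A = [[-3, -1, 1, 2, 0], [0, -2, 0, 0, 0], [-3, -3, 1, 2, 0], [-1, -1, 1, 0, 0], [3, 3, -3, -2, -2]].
m_A(x) = x^2(x + 2)

The characteristic polynomial factors as x^2(x + 2)^3. The minimal polynomial is ∏(x - λ)^{k_λ} where k_λ is the size of the largest Jordan block at λ.

For λ = -2: rank(A + 2I) = 2, and the largest Jordan block has size 1 (the smallest k with rank((A + 2I)^k) = rank((A + 2I)^(k+1))).
For λ = 0: rank(A) = 4, and the largest Jordan block has size 2 (the smallest k with rank(A^k) = rank(A^(k+1))).

So m_A(x) = x^2(x + 2).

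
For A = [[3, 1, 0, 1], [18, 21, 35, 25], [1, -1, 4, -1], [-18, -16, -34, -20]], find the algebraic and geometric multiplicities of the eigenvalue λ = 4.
The characteristic polynomial is (x - 4)^3(x + 4), so the factor x - 4 appears with exponent 3: the algebraic multiplicity is 3.

rank(A - 4I) = 3, so the eigenspace has dimension 4 - 3 = 1: the geometric multiplicity is 1.

Since 1 < 3, A is not diagonalizable.

algebraic multiplicity 3, geometric multiplicity 1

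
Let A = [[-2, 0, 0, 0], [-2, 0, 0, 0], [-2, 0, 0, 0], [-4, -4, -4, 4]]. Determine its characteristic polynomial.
xI - A = [[x + 2, 0, 0, 0], [2, x, 0, 0], [2, 0, x, 0], [4, 4, 4, x - 4]].

Expanding det(xI - A) along the first row:
det(xI - A) = + (x + 2)·det([[x, 0, 0], [0, x, 0], [4, 4, x - 4]]) - (0)·det([[2, 0, 0], [2, x, 0], [4, 4, x - 4]]) + (0)·det([[2, x, 0], [2, 0, 0], [4, 4, x - 4]]) - (0)·det([[2, x, 0], [2, 0, x], [4, 4, 4]]).

Evaluating gives χ_A(x) = x^4 - 2x^3 - 8x^2 = x^2(x - 4)(x + 2).

χ_A(x) = x^2(x - 4)(x + 2)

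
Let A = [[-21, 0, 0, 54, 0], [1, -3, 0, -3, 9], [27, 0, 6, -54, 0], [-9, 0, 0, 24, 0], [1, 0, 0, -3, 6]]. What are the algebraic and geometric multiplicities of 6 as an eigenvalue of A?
algebraic multiplicity 3, geometric multiplicity 2

The characteristic polynomial is (x - 6)^3(x + 3)^2, so the factor x - 6 appears with exponent 3: the algebraic multiplicity is 3.

rank(A - 6I) = 3, so the eigenspace has dimension 5 - 3 = 2: the geometric multiplicity is 2.

Since 2 < 3, A is not diagonalizable.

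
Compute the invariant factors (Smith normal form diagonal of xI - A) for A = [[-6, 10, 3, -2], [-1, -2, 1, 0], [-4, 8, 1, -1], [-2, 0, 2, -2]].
The Jordan structure of A has elementary divisors (x + 3), (x + 2)^3. Arranging the block sizes at each eigenvalue in decreasing order and taking row products gives the invariant factors.

Invariant factors (smallest first, each dividing the next): (x + 2)^3(x + 3).

Check: the last factor (x + 2)^3(x + 3) is the minimal polynomial, and the product (x + 2)^3(x + 3) is the characteristic polynomial.

(x + 2)^3(x + 3)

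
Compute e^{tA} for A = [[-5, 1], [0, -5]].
e^{tA} = [[e^{-5*t}, t*e^{-5*t}], [0, e^{-5*t}]]

A has Jordan form J = [[-5, 1], [0, -5]] with A = PJP^{-1}, so e^{tA} = P e^{tJ} P^{-1}.

For a Jordan block J_k(λ), e^{tJ_k(λ)} = e^{λt} · (I + tN + t^2 N^2/2! + ... + t^{k-1} N^{k-1}/(k-1)!) where N is the nilpotent superdiagonal part.

Assembling the blocks and conjugating back gives the entries of e^{tA} as shown above.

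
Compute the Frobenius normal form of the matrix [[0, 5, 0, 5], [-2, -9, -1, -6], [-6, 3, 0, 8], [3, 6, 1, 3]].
The invariant factors of A (the non-unit diagonal entries of the Smith normal form of xI - A over ℚ[x]) are x^2 + 3x - 5, x^2 + 3x - 5, each dividing the next. The characteristic polynomial is their product, (x^2 + 3x - 5)^2.

The rational canonical form is the block-diagonal matrix of companion matrices C(f_i):
R = [[0, 5, 0, 0], [1, -3, 0, 0], [0, 0, 0, 5], [0, 0, 1, -3]].

Note the characteristic polynomial does not split into linear factors over ℚ, so A has no Jordan form over ℚ; the rational canonical form exists over any field.

R = [[0, 5, 0, 0], [1, -3, 0, 0], [0, 0, 0, 5], [0, 0, 1, -3]]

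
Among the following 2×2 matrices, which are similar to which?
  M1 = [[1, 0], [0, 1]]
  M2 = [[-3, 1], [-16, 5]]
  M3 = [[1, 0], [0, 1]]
2 classes: {M1, M3}, {M2}

Characteristic polynomials: χ_{M1} = (x - 1)^2, χ_{M2} = (x - 1)^2, χ_{M3} = (x - 1)^2.

{M1, M3}: invariant factors x - 1, x - 1.

{M2}: invariant factors (x - 1)^2.

Matrices are similar if and only if their invariant-factor lists agree; the partition into similarity classes is {M1, M3}, {M2}.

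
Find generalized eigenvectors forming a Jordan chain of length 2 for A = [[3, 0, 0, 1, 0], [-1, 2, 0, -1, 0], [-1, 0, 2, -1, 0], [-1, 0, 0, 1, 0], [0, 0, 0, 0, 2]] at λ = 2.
We seek v_1 ∈ ker((A - 2I)^2) \ ker(A - 2I), then set v_{i+1} = (A - 2I) v_i.

One such chain is v_1 = [[0, 0, 0, 1, 0]]^T, v_2 = [[1, -1, -1, -1, 0]]^T. Check: (A - 2I) v_2 = [[0, 0, 0, 0, 0]]^T = 0.

v_1 = [[0, 0, 0, 1, 0]]^T, v_2 = [[1, -1, -1, -1, 0]]^T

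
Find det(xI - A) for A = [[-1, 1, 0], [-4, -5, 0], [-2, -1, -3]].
χ_A(x) = (x + 3)^3

xI - A = [[x + 1, -1, 0], [4, x + 5, 0], [2, 1, x + 3]].

Expanding det(xI - A) along the first row:
det(xI - A) = + (x + 1)·det([[x + 5, 0], [1, x + 3]]) - (-1)·det([[4, 0], [2, x + 3]]) + (0)·det([[4, x + 5], [2, 1]]).

Evaluating gives χ_A(x) = x^3 + 9x^2 + 27x + 27 = (x + 3)^3.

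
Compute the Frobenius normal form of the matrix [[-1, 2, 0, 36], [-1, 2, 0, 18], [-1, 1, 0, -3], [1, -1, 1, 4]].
R = [[1, 0, 0, 0], [0, 0, 0, -18], [0, 1, 0, 15], [0, 0, 1, 4]]

The invariant factors of A (the non-unit diagonal entries of the Smith normal form of xI - A over ℚ[x]) are x - 1, (x - 6)(x - 1)(x + 3), each dividing the next. The characteristic polynomial is their product, (x - 6)(x - 1)^2(x + 3).

The rational canonical form is the block-diagonal matrix of companion matrices C(f_i):
R = [[1, 0, 0, 0], [0, 0, 0, -18], [0, 1, 0, 15], [0, 0, 1, 4]].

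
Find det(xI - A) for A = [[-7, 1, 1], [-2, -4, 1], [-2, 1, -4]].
χ_A(x) = (x + 5)^3

xI - A = [[x + 7, -1, -1], [2, x + 4, -1], [2, -1, x + 4]].

Expanding det(xI - A) along the first row:
det(xI - A) = + (x + 7)·det([[x + 4, -1], [-1, x + 4]]) - (-1)·det([[2, -1], [2, x + 4]]) + (-1)·det([[2, x + 4], [2, -1]]).

Evaluating gives χ_A(x) = x^3 + 15x^2 + 75x + 125 = (x + 5)^3.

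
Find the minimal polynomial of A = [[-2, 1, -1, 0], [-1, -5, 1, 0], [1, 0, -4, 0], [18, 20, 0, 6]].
The characteristic polynomial factors as (x - 6)(x + 3)(x + 4)^2. The minimal polynomial is ∏(x - λ)^{k_λ} where k_λ is the size of the largest Jordan block at λ.

For λ = -4: rank(A + 4I) = 3, and the largest Jordan block has size 2 (the smallest k with rank((A + 4I)^k) = rank((A + 4I)^(k+1))).
For λ = -3: rank(A + 3I) = 3, and the largest Jordan block has size 1 (the smallest k with rank((A + 3I)^k) = rank((A + 3I)^(k+1))).
For λ = 6: rank(A - 6I) = 3, and the largest Jordan block has size 1 (the smallest k with rank((A - 6I)^k) = rank((A - 6I)^(k+1))).

So m_A(x) = (x - 6)(x + 3)(x + 4)^2.

m_A(x) = (x - 6)(x + 3)(x + 4)^2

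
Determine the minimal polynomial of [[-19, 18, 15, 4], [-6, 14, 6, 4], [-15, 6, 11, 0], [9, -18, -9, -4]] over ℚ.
The characteristic polynomial factors as (x - 2)^3(x + 4). The minimal polynomial is ∏(x - λ)^{k_λ} where k_λ is the size of the largest Jordan block at λ.

For λ = -4: rank(A + 4I) = 3, and the largest Jordan block has size 1 (the smallest k with rank((A + 4I)^k) = rank((A + 4I)^(k+1))).
For λ = 2: rank(A - 2I) = 2, and the largest Jordan block has size 2 (the smallest k with rank((A - 2I)^k) = rank((A - 2I)^(k+1))).

So m_A(x) = (x - 2)^2(x + 4).

m_A(x) = (x - 2)^2(x + 4)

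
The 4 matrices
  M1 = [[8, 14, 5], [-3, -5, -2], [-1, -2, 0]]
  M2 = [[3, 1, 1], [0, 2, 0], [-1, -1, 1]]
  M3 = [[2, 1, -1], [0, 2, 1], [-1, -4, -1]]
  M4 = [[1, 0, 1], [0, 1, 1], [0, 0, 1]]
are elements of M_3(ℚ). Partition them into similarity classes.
3 classes: {M1, M3}, {M2}, {M4}

Characteristic polynomials: χ_{M1} = (x - 1)^3, χ_{M2} = (x - 2)^3, χ_{M3} = (x - 1)^3, χ_{M4} = (x - 1)^3.

{M1, M3}: invariant factors (x - 1)^3.

{M2}: invariant factors x - 2, (x - 2)^2.

{M4}: invariant factors x - 1, (x - 1)^2.

Matrices are similar if and only if their invariant-factor lists agree; the partition into similarity classes is {M1, M3}, {M2}, {M4}.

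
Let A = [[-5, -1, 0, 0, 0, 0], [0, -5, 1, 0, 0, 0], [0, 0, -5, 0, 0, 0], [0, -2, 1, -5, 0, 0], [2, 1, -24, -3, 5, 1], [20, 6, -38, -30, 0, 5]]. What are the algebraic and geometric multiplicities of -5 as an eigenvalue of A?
algebraic multiplicity 4, geometric multiplicity 2

The characteristic polynomial is (x - 5)^2(x + 5)^4, so the factor x + 5 appears with exponent 4: the algebraic multiplicity is 4.

rank(A + 5I) = 4, so the eigenspace has dimension 6 - 4 = 2: the geometric multiplicity is 2.

Since 2 < 4, A is not diagonalizable.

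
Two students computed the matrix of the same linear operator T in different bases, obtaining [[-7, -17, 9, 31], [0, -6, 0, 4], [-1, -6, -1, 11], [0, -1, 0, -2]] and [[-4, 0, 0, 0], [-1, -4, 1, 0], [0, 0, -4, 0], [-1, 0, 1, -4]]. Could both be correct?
No.

Both have characteristic polynomial (x + 4)^4 and minimal polynomial (x + 4)^2. But rank(A + 4I) = 2 for A while rank(B + 4I) = 1 for B, so the number of Jordan blocks at λ = -4 differs. A and B are not similar.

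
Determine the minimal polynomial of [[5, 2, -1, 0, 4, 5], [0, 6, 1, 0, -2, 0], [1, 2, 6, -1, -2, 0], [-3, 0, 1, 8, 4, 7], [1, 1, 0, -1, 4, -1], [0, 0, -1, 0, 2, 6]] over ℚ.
m_A(x) = (x - 6)^3(x - 5)

The characteristic polynomial factors as (x - 6)^5(x - 5). The minimal polynomial is ∏(x - λ)^{k_λ} where k_λ is the size of the largest Jordan block at λ.

For λ = 5: rank(A - 5I) = 5, and the largest Jordan block has size 1 (the smallest k with rank((A - 5I)^k) = rank((A - 5I)^(k+1))).
For λ = 6: rank(A - 6I) = 4, and the largest Jordan block has size 3 (the smallest k with rank((A - 6I)^k) = rank((A - 6I)^(k+1))).

So m_A(x) = (x - 6)^3(x - 5).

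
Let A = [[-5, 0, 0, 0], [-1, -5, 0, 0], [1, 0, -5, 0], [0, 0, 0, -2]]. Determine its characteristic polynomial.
χ_A(x) = (x + 2)(x + 5)^3

xI - A = [[x + 5, 0, 0, 0], [1, x + 5, 0, 0], [-1, 0, x + 5, 0], [0, 0, 0, x + 2]].

Expanding det(xI - A) along the first row:
det(xI - A) = + (x + 5)·det([[x + 5, 0, 0], [0, x + 5, 0], [0, 0, x + 2]]) - (0)·det([[1, 0, 0], [-1, x + 5, 0], [0, 0, x + 2]]) + (0)·det([[1, x + 5, 0], [-1, 0, 0], [0, 0, x + 2]]) - (0)·det([[1, x + 5, 0], [-1, 0, x + 5], [0, 0, 0]]).

Evaluating gives χ_A(x) = x^4 + 17x^3 + 105x^2 + 275x + 250 = (x + 2)(x + 5)^3.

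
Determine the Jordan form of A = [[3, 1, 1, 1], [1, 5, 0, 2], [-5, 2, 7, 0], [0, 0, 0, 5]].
J = [[5, 1, 0, 0], [0, 5, 1, 0], [0, 0, 5, 0], [0, 0, 0, 5]]

The characteristic polynomial is det(xI - A) = (x - 5)^4, so the eigenvalues are 5 (algebraic multiplicity 4).

For λ = 5: rank(A - 5I) = 2, rank((A - 5I)^2) = 1, rank((A - 5I)^3) = 0. The eigenspace has dimension 4 - 2 = 2, so there are 2 Jordan blocks; the rank sequence gives block sizes [3, 1].

Assembling the blocks gives the Jordan form J above.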